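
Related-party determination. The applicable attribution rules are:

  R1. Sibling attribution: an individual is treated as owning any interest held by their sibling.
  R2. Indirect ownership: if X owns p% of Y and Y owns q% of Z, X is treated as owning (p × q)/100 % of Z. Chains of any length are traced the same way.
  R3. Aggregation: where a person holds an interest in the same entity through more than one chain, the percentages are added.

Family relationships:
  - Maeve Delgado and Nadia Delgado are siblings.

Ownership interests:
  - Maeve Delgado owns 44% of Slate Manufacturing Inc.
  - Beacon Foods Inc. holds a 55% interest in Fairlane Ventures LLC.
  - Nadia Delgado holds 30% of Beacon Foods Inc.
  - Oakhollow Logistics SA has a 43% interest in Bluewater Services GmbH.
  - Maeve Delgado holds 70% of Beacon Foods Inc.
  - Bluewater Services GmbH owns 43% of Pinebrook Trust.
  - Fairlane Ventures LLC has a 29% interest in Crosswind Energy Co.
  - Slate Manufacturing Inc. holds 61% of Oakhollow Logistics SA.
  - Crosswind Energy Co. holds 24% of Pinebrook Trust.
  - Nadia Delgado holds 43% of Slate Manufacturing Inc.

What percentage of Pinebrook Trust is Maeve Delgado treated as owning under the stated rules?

By sibling attribution (R1), Maeve Delgado is treated as also owning Nadia Delgado's interest in Slate Manufacturing Inc, giving 44% + 43% = 87%.
By sibling attribution (R1), Maeve Delgado is treated as also owning Nadia Delgado's interest in Beacon Foods Inc, giving 70% + 30% = 100%.
Chain via Slate Manufacturing Inc. → Oakhollow Logistics SA → Bluewater Services GmbH (R2): 87% × 61% × 43% × 43% = 9.812643% of Pinebrook Trust.
Chain via Beacon Foods Inc. → Fairlane Ventures LLC → Crosswind Energy Co. (R2): 100% × 55% × 29% × 24% = 3.828% of Pinebrook Trust.
Aggregating (R3): 9.812643% + 3.828% = 13.640643%.

13.640643%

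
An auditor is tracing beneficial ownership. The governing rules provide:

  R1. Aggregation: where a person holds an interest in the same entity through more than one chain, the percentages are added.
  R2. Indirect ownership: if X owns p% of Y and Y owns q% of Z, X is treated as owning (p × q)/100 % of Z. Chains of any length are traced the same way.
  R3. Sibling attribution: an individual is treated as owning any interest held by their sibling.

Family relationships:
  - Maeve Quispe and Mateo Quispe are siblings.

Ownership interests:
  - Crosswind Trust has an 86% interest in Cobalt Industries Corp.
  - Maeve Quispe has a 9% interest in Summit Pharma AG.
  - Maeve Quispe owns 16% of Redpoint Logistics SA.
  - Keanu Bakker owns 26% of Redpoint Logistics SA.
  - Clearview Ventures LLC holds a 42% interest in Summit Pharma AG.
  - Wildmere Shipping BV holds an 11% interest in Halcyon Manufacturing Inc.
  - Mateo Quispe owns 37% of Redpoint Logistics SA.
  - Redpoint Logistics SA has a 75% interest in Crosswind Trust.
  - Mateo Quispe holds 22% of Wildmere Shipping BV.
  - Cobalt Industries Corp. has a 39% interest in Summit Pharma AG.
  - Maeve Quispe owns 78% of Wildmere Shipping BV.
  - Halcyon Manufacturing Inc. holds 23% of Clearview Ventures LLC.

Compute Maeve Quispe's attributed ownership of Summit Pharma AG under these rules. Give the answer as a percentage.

23.39475%

By sibling attribution (R3), Maeve Quispe is treated as also owning Mateo Quispe's interest in Redpoint Logistics SA, giving 16% + 37% = 53%.
By sibling attribution (R3), Maeve Quispe is treated as also owning Mateo Quispe's interest in Wildmere Shipping BV, giving 78% + 22% = 100%.
Chain via Redpoint Logistics SA → Crosswind Trust → Cobalt Industries Corp. (R2): 53% × 75% × 86% × 39% = 13.33215% of Summit Pharma AG.
Chain via Wildmere Shipping BV → Halcyon Manufacturing Inc. → Clearview Ventures LLC (R2): 100% × 11% × 23% × 42% = 1.0626% of Summit Pharma AG.
Direct interest in Summit Pharma AG: 9%.
Aggregating (R1): 13.33215% + 1.0626% + 9% = 23.39475%.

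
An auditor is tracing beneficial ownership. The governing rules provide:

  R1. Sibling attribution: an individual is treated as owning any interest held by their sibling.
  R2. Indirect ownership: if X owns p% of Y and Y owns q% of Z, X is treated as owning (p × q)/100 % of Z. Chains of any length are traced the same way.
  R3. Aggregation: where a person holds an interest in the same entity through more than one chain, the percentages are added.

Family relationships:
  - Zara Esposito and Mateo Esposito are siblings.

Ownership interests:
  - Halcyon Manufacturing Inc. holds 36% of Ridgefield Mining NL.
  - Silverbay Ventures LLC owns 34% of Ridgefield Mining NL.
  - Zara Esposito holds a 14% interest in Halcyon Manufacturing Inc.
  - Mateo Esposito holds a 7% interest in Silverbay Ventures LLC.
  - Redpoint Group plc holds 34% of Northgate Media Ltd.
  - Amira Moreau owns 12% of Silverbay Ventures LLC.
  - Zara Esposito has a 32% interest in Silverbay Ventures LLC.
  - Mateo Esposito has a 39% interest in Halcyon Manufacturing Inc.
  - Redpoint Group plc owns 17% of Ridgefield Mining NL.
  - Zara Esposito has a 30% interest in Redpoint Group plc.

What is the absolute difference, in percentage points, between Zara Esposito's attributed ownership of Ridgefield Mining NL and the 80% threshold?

By sibling attribution (R1), Zara Esposito is treated as also owning Mateo Esposito's interest in Silverbay Ventures LLC, giving 32% + 7% = 39%.
By sibling attribution (R1), Zara Esposito is treated as also owning Mateo Esposito's interest in Halcyon Manufacturing Inc, giving 14% + 39% = 53%.
Chain via Silverbay Ventures LLC (R2): 39% × 34% = 13.26% of Ridgefield Mining NL.
Chain via Halcyon Manufacturing Inc. (R2): 53% × 36% = 19.08% of Ridgefield Mining NL.
Chain via Redpoint Group plc (R2): 30% × 17% = 5.1% of Ridgefield Mining NL.
Aggregating (R3): 13.26% + 19.08% + 5.1% = 37.44%.
37.44% falls short of the 80% threshold by 42.56 percentage points.

42.56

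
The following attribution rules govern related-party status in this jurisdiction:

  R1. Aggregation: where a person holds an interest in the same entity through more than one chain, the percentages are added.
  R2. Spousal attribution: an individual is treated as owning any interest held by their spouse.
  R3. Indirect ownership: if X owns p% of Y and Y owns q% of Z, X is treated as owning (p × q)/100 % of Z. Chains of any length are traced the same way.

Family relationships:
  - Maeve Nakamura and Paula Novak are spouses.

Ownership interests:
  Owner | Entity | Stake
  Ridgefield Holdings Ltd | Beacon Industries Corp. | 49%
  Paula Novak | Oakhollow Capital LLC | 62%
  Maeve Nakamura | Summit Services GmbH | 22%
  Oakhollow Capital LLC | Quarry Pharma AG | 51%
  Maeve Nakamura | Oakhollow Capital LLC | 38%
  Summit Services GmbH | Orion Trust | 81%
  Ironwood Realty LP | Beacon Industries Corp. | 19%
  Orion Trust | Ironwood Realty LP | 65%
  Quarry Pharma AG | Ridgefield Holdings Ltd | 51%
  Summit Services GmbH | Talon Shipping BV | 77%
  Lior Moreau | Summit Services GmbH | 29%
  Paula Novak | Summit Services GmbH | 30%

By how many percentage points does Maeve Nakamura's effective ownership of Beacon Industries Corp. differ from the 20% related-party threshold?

By spousal attribution (R2), Maeve Nakamura is treated as also owning Paula Novak's interest in Summit Services GmbH, giving 22% + 30% = 52%.
By spousal attribution (R2), Maeve Nakamura is treated as also owning Paula Novak's interest in Oakhollow Capital LLC, giving 38% + 62% = 100%.
Chain via Summit Services GmbH → Orion Trust → Ironwood Realty LP (R3): 52% × 81% × 65% × 19% = 5.20182% of Beacon Industries Corp.
Chain via Oakhollow Capital LLC → Quarry Pharma AG → Ridgefield Holdings Ltd (R3): 100% × 51% × 51% × 49% = 12.7449% of Beacon Industries Corp.
Aggregating (R1): 5.20182% + 12.7449% = 17.94672%.
17.94672% falls short of the 20% threshold by 2.05328 percentage points.

2.05328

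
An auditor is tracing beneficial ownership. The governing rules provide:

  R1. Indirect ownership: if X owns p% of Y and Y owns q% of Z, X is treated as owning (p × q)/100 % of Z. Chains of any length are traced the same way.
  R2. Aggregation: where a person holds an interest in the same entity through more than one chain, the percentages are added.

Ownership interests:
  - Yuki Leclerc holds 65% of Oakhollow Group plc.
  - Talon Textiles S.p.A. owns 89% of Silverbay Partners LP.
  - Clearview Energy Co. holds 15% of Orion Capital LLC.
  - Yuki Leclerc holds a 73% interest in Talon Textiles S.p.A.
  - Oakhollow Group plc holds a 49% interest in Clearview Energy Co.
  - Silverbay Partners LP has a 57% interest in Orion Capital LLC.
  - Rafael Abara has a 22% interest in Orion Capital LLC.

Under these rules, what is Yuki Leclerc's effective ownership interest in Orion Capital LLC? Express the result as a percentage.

Chain via Talon Textiles S.p.A. → Silverbay Partners LP (R1): 73% × 89% × 57% = 37.0329% of Orion Capital LLC.
Chain via Oakhollow Group plc → Clearview Energy Co. (R1): 65% × 49% × 15% = 4.7775% of Orion Capital LLC.
Aggregating (R2): 37.0329% + 4.7775% = 41.8104%.

41.8104%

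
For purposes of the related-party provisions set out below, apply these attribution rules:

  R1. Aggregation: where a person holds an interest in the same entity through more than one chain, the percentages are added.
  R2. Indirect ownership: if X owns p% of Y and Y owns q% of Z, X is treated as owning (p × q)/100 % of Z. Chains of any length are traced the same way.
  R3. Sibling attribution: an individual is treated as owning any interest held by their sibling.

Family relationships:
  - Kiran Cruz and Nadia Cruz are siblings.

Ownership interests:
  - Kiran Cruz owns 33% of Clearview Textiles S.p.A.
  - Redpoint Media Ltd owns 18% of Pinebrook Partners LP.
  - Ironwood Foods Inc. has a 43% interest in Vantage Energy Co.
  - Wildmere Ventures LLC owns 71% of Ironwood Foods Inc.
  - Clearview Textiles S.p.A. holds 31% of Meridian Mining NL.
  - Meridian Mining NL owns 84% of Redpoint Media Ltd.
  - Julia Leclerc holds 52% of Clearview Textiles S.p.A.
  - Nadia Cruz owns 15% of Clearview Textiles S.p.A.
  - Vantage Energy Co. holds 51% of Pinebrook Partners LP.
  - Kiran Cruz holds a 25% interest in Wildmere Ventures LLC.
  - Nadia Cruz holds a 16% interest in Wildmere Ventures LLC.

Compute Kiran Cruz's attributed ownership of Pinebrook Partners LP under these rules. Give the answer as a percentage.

By sibling attribution (R3), Kiran Cruz is treated as also owning Nadia Cruz's interest in Wildmere Ventures LLC, giving 25% + 16% = 41%.
By sibling attribution (R3), Kiran Cruz is treated as also owning Nadia Cruz's interest in Clearview Textiles S.p.A, giving 33% + 15% = 48%.
Chain via Wildmere Ventures LLC → Ironwood Foods Inc. → Vantage Energy Co. (R2): 41% × 71% × 43% × 51% = 6.383823% of Pinebrook Partners LP.
Chain via Clearview Textiles S.p.A. → Meridian Mining NL → Redpoint Media Ltd (R2): 48% × 31% × 84% × 18% = 2.249856% of Pinebrook Partners LP.
Aggregating (R1): 6.383823% + 2.249856% = 8.633679%.

8.633679%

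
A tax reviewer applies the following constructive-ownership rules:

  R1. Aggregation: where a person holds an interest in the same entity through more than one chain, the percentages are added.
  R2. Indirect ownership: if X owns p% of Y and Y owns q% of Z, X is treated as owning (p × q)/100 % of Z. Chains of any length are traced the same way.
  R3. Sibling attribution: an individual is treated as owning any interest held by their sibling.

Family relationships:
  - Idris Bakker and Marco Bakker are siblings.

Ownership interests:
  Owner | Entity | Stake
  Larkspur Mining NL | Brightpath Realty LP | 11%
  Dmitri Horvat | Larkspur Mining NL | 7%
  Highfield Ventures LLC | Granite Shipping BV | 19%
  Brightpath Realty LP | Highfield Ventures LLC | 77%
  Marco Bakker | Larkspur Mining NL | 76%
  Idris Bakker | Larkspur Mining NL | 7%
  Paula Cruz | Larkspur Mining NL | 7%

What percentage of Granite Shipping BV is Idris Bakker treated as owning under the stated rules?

1.335719%

By sibling attribution (R3), Idris Bakker is treated as also owning Marco Bakker's interest in Larkspur Mining NL, giving 7% + 76% = 83%.
Chain via Larkspur Mining NL → Brightpath Realty LP → Highfield Ventures LLC (R2): 83% × 11% × 77% × 19% = 1.335719% of Granite Shipping BV.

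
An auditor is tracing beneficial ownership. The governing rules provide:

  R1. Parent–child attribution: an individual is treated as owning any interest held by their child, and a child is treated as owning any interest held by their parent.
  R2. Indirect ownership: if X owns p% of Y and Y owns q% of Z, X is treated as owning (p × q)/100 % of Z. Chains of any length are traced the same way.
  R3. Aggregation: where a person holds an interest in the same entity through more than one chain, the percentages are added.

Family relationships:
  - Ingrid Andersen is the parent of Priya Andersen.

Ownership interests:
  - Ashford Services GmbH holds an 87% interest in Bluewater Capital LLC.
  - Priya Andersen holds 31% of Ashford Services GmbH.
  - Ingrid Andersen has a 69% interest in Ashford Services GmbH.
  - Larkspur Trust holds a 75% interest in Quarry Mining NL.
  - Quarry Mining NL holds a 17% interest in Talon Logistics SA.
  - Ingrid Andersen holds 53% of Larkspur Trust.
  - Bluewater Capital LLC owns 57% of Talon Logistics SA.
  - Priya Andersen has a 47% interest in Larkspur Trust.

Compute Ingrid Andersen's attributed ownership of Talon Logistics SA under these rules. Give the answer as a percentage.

By parent–child attribution (R1), Ingrid Andersen is treated as also owning Priya Andersen's interest in Ashford Services GmbH, giving 69% + 31% = 100%.
By parent–child attribution (R1), Ingrid Andersen is treated as also owning Priya Andersen's interest in Larkspur Trust, giving 53% + 47% = 100%.
Chain via Ashford Services GmbH → Bluewater Capital LLC (R2): 100% × 87% × 57% = 49.59% of Talon Logistics SA.
Chain via Larkspur Trust → Quarry Mining NL (R2): 100% × 75% × 17% = 12.75% of Talon Logistics SA.
Aggregating (R3): 49.59% + 12.75% = 62.34%.

62.34%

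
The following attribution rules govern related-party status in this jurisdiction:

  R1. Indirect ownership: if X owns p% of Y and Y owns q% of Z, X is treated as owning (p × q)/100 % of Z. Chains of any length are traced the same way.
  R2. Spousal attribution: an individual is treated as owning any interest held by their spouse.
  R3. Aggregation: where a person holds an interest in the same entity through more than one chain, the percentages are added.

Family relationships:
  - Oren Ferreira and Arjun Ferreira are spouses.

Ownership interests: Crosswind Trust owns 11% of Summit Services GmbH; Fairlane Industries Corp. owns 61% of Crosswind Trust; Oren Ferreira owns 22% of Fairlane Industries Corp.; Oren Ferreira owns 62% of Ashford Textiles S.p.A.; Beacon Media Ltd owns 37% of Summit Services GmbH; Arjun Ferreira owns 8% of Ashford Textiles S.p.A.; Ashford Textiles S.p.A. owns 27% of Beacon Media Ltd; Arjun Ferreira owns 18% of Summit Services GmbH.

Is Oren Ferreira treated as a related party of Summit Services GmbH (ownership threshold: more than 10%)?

Yes

By spousal attribution (R2), Oren Ferreira is treated as also owning Arjun Ferreira's interest in Ashford Textiles S.p.A, giving 62% + 8% = 70%.
By spousal attribution (R2), Oren Ferreira is treated as owning Arjun Ferreira's 18% interest in Summit Services GmbH.
Chain via Ashford Textiles S.p.A. → Beacon Media Ltd (R1): 70% × 27% × 37% = 6.993% of Summit Services GmbH.
Chain via Fairlane Industries Corp. → Crosswind Trust (R1): 22% × 61% × 11% = 1.4762% of Summit Services GmbH.
Direct interest in Summit Services GmbH: 18%.
Aggregating (R3): 6.993% + 1.4762% + 18% = 26.4692%.
26.4692% exceeds the 10% threshold, so Oren is a related party to Summit Services GmbH.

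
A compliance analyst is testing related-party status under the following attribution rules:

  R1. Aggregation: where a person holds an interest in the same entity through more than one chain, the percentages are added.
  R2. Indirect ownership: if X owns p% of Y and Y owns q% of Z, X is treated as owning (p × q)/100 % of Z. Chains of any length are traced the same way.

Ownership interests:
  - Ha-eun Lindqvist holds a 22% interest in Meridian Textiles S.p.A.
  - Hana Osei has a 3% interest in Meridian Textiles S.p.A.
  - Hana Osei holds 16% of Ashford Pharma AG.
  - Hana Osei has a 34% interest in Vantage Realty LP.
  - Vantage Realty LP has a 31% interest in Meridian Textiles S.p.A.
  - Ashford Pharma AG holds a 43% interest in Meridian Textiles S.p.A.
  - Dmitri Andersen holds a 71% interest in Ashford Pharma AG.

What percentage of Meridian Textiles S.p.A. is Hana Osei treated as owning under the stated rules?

20.42%

Chain via Vantage Realty LP (R2): 34% × 31% = 10.54% of Meridian Textiles S.p.A.
Chain via Ashford Pharma AG (R2): 16% × 43% = 6.88% of Meridian Textiles S.p.A.
Direct interest in Meridian Textiles S.p.A: 3%.
Aggregating (R1): 10.54% + 6.88% + 3% = 20.42%.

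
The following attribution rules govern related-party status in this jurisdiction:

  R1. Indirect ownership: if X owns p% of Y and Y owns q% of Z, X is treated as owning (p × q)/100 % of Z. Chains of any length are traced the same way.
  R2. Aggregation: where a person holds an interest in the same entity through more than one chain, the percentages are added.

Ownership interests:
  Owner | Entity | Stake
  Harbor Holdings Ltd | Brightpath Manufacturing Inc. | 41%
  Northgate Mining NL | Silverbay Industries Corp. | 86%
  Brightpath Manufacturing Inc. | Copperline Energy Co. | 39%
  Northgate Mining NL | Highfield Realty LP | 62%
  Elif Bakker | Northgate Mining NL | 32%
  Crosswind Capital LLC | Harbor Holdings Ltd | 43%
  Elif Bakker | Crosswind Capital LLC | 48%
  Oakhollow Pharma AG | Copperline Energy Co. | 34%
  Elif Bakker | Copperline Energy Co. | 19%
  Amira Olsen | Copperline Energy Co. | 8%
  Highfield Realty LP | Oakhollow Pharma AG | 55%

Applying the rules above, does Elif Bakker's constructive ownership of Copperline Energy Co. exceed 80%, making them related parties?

No

Chain via Northgate Mining NL → Highfield Realty LP → Oakhollow Pharma AG (R1): 32% × 62% × 55% × 34% = 3.71008% of Copperline Energy Co.
Chain via Crosswind Capital LLC → Harbor Holdings Ltd → Brightpath Manufacturing Inc. (R1): 48% × 43% × 41% × 39% = 3.300336% of Copperline Energy Co.
Direct interest in Copperline Energy Co: 19%.
Aggregating (R2): 3.71008% + 3.300336% + 19% = 26.010416%.
26.010416% does not exceed the 80% threshold, so Elif is not a related party to Copperline Energy Co.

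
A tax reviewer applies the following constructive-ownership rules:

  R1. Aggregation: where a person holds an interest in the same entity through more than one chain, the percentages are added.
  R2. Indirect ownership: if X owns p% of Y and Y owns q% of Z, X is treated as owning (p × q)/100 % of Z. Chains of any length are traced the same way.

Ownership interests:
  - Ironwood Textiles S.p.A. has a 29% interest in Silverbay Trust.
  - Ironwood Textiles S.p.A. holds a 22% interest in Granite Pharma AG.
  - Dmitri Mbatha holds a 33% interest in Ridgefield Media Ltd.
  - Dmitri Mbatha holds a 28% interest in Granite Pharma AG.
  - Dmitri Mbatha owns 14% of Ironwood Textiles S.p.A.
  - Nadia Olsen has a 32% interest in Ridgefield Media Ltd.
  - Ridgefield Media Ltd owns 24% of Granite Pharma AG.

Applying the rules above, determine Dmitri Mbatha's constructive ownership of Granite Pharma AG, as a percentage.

39%

Chain via Ironwood Textiles S.p.A. (R2): 14% × 22% = 3.08% of Granite Pharma AG.
Chain via Ridgefield Media Ltd (R2): 33% × 24% = 7.92% of Granite Pharma AG.
Direct interest in Granite Pharma AG: 28%.
Aggregating (R1): 3.08% + 7.92% + 28% = 39%.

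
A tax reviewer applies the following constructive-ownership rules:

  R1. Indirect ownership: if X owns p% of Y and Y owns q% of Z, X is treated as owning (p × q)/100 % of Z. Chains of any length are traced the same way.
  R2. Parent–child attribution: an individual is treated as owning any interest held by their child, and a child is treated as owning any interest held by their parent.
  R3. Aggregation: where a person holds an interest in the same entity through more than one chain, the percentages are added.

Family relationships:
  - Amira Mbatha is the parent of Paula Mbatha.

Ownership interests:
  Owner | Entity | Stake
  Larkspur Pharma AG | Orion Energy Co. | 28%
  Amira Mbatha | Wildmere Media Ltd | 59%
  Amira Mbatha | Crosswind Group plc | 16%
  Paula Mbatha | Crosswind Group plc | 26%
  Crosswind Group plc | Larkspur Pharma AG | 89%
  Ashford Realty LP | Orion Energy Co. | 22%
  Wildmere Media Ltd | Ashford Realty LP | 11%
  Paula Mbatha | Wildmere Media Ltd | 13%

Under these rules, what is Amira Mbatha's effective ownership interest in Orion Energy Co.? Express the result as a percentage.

12.2088%

By parent–child attribution (R2), Amira Mbatha is treated as also owning Paula Mbatha's interest in Crosswind Group plc, giving 16% + 26% = 42%.
By parent–child attribution (R2), Amira Mbatha is treated as also owning Paula Mbatha's interest in Wildmere Media Ltd, giving 59% + 13% = 72%.
Chain via Crosswind Group plc → Larkspur Pharma AG (R1): 42% × 89% × 28% = 10.4664% of Orion Energy Co.
Chain via Wildmere Media Ltd → Ashford Realty LP (R1): 72% × 11% × 22% = 1.7424% of Orion Energy Co.
Aggregating (R3): 10.4664% + 1.7424% = 12.2088%.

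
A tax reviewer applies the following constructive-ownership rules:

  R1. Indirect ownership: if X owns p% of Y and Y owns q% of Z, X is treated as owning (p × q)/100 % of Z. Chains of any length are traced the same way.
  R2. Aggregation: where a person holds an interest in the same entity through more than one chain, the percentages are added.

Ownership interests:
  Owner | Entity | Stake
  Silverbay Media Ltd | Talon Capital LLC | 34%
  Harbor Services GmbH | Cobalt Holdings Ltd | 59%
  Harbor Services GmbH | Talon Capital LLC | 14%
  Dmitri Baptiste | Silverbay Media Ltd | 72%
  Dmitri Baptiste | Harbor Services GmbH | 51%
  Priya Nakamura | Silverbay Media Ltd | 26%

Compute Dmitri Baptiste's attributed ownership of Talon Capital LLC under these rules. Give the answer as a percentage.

31.62%

Chain via Silverbay Media Ltd (R1): 72% × 34% = 24.48% of Talon Capital LLC.
Chain via Harbor Services GmbH (R1): 51% × 14% = 7.14% of Talon Capital LLC.
Aggregating (R2): 24.48% + 7.14% = 31.62%.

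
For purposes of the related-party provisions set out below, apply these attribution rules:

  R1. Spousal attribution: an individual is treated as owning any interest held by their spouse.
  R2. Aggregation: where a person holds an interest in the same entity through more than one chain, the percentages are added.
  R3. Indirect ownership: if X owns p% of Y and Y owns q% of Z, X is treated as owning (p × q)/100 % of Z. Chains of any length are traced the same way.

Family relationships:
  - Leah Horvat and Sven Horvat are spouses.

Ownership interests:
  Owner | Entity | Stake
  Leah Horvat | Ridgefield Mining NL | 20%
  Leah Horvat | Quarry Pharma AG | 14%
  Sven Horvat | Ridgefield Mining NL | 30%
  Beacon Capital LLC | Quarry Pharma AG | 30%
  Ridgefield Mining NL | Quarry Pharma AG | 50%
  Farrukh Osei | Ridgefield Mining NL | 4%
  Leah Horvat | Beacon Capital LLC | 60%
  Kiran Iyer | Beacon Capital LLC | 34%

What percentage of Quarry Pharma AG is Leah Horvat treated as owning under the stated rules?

By spousal attribution (R1), Leah Horvat is treated as also owning Sven Horvat's interest in Ridgefield Mining NL, giving 20% + 30% = 50%.
Chain via Ridgefield Mining NL (R3): 50% × 50% = 25% of Quarry Pharma AG.
Chain via Beacon Capital LLC (R3): 60% × 30% = 18% of Quarry Pharma AG.
Direct interest in Quarry Pharma AG: 14%.
Aggregating (R2): 25% + 18% + 14% = 57%.

57%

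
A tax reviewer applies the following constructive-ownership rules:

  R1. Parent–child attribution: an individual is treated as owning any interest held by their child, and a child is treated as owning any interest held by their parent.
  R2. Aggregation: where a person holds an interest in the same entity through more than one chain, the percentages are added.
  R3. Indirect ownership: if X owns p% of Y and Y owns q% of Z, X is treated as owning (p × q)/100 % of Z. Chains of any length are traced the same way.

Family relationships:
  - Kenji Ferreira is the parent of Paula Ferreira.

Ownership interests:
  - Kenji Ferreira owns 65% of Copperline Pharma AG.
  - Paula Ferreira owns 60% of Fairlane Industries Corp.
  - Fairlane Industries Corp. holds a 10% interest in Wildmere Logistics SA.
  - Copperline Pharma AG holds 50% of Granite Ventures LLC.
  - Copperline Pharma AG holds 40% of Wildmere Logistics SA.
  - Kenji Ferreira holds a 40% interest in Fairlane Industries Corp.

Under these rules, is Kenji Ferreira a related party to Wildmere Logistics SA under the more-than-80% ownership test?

No

By parent–child attribution (R1), Kenji Ferreira is treated as also owning Paula Ferreira's interest in Fairlane Industries Corp, giving 40% + 60% = 100%.
Chain via Fairlane Industries Corp. (R3): 100% × 10% = 10% of Wildmere Logistics SA.
Chain via Copperline Pharma AG (R3): 65% × 40% = 26% of Wildmere Logistics SA.
Aggregating (R2): 10% + 26% = 36%.
36% does not exceed the 80% threshold, so Kenji is not a related party to Wildmere Logistics SA.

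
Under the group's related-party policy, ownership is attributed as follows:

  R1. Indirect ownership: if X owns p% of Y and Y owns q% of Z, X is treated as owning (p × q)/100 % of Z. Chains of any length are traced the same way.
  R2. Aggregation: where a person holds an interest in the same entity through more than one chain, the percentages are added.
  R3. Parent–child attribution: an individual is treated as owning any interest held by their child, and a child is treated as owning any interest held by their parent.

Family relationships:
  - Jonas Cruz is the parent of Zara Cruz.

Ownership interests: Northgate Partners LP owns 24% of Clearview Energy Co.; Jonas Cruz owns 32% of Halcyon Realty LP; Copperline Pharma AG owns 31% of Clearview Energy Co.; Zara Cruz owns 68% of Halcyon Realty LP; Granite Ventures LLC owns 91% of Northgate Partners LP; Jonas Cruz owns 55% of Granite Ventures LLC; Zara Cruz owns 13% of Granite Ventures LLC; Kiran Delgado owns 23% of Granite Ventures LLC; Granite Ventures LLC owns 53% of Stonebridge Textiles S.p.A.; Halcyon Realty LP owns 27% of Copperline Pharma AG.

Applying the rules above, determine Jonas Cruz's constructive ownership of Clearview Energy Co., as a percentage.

By parent–child attribution (R3), Jonas Cruz is treated as also owning Zara Cruz's interest in Granite Ventures LLC, giving 55% + 13% = 68%.
By parent–child attribution (R3), Jonas Cruz is treated as also owning Zara Cruz's interest in Halcyon Realty LP, giving 32% + 68% = 100%.
Chain via Granite Ventures LLC → Northgate Partners LP (R1): 68% × 91% × 24% = 14.8512% of Clearview Energy Co.
Chain via Halcyon Realty LP → Copperline Pharma AG (R1): 100% × 27% × 31% = 8.37% of Clearview Energy Co.
Aggregating (R2): 14.8512% + 8.37% = 23.2212%.

23.2212%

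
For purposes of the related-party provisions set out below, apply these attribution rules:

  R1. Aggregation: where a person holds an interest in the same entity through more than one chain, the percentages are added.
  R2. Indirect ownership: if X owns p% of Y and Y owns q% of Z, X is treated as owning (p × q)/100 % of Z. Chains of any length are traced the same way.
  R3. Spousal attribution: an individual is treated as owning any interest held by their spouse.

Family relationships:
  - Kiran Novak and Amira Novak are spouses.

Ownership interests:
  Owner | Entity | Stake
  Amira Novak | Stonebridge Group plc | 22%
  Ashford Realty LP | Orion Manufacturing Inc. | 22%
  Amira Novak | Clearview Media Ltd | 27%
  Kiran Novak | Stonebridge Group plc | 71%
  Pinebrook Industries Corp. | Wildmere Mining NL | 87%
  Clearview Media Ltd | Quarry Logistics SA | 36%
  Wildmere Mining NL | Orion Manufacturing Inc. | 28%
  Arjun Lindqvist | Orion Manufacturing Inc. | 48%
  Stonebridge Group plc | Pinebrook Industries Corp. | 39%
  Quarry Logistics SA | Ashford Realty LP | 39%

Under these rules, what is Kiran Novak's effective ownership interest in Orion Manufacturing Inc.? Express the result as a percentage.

9.669348%

By spousal attribution (R3), Kiran Novak is treated as also owning Amira Novak's interest in Stonebridge Group plc, giving 71% + 22% = 93%.
By spousal attribution (R3), Kiran Novak is treated as owning Amira Novak's 27% interest in Clearview Media Ltd.
Chain via Stonebridge Group plc → Pinebrook Industries Corp. → Wildmere Mining NL (R2): 93% × 39% × 87% × 28% = 8.835372% of Orion Manufacturing Inc.
Chain via Clearview Media Ltd → Quarry Logistics SA → Ashford Realty LP (R2): 27% × 36% × 39% × 22% = 0.833976% of Orion Manufacturing Inc.
Aggregating (R1): 8.835372% + 0.833976% = 9.669348%.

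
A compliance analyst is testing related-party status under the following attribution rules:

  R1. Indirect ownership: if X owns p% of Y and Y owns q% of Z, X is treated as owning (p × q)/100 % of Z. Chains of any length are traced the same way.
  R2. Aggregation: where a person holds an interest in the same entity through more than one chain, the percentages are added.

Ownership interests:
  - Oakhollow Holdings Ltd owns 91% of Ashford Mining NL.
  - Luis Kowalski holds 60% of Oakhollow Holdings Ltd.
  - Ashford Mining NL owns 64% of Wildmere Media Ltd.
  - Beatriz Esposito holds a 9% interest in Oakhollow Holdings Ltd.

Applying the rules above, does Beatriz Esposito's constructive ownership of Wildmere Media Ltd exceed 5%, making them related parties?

Chain via Oakhollow Holdings Ltd → Ashford Mining NL (R1): 9% × 91% × 64% = 5.2416% of Wildmere Media Ltd.
5.2416% exceeds the 5% threshold, so Beatriz is a related party to Wildmere Media Ltd.

Yes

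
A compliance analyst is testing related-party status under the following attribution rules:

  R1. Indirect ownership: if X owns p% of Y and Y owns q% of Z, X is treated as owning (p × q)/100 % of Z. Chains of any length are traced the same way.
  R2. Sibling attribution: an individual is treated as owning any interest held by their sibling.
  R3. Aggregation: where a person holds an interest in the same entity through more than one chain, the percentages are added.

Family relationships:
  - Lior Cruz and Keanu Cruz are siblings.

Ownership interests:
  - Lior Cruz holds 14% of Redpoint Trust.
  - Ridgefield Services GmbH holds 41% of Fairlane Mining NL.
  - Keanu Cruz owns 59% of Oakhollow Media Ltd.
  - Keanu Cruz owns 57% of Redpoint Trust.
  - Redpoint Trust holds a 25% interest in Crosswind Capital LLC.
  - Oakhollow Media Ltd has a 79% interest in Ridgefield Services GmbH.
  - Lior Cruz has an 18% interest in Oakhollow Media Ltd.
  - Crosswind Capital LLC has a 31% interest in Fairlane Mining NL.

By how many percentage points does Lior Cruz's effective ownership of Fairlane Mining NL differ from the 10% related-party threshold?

By sibling attribution (R2), Lior Cruz is treated as also owning Keanu Cruz's interest in Redpoint Trust, giving 14% + 57% = 71%.
By sibling attribution (R2), Lior Cruz is treated as also owning Keanu Cruz's interest in Oakhollow Media Ltd, giving 18% + 59% = 77%.
Chain via Redpoint Trust → Crosswind Capital LLC (R1): 71% × 25% × 31% = 5.5025% of Fairlane Mining NL.
Chain via Oakhollow Media Ltd → Ridgefield Services GmbH (R1): 77% × 79% × 41% = 24.9403% of Fairlane Mining NL.
Aggregating (R3): 5.5025% + 24.9403% = 30.4428%.
30.4428% exceeds the 10% threshold by 20.4428 percentage points.

20.4428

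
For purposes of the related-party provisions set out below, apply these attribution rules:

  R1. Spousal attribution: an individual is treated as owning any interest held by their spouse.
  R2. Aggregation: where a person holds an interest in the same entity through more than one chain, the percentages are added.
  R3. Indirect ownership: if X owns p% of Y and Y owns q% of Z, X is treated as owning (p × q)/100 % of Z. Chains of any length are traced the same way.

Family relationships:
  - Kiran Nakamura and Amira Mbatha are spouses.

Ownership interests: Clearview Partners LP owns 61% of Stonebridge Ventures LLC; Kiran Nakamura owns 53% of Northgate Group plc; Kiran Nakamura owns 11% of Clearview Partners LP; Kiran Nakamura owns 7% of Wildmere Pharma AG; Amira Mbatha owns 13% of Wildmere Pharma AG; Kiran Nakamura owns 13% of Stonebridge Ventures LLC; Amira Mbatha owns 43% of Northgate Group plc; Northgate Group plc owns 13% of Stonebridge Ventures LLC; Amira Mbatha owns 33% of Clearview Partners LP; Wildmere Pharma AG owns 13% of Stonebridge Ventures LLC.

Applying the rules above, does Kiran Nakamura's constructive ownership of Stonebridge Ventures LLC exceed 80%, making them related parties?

By spousal attribution (R1), Kiran Nakamura is treated as also owning Amira Mbatha's interest in Northgate Group plc, giving 53% + 43% = 96%.
By spousal attribution (R1), Kiran Nakamura is treated as also owning Amira Mbatha's interest in Wildmere Pharma AG, giving 7% + 13% = 20%.
By spousal attribution (R1), Kiran Nakamura is treated as also owning Amira Mbatha's interest in Clearview Partners LP, giving 11% + 33% = 44%.
Chain via Northgate Group plc (R3): 96% × 13% = 12.48% of Stonebridge Ventures LLC.
Chain via Wildmere Pharma AG (R3): 20% × 13% = 2.6% of Stonebridge Ventures LLC.
Chain via Clearview Partners LP (R3): 44% × 61% = 26.84% of Stonebridge Ventures LLC.
Direct interest in Stonebridge Ventures LLC: 13%.
Aggregating (R2): 12.48% + 2.6% + 26.84% + 13% = 54.92%.
54.92% does not exceed the 80% threshold, so Kiran is not a related party to Stonebridge Ventures LLC.

No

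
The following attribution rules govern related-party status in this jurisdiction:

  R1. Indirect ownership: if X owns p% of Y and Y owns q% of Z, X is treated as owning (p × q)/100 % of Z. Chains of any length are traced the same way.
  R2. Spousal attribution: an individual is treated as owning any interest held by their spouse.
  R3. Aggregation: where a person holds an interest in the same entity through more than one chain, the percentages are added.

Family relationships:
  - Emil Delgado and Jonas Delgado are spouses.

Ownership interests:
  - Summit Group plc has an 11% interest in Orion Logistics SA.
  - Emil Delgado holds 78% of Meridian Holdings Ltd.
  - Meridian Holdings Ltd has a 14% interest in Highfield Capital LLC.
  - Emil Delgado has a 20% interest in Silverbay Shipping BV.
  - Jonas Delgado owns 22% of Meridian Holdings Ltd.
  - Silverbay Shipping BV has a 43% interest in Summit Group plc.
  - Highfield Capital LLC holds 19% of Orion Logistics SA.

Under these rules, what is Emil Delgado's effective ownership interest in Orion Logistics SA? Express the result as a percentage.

3.606%

By spousal attribution (R2), Emil Delgado is treated as also owning Jonas Delgado's interest in Meridian Holdings Ltd, giving 78% + 22% = 100%.
Chain via Meridian Holdings Ltd → Highfield Capital LLC (R1): 100% × 14% × 19% = 2.66% of Orion Logistics SA.
Chain via Silverbay Shipping BV → Summit Group plc (R1): 20% × 43% × 11% = 0.946% of Orion Logistics SA.
Aggregating (R3): 2.66% + 0.946% = 3.606%.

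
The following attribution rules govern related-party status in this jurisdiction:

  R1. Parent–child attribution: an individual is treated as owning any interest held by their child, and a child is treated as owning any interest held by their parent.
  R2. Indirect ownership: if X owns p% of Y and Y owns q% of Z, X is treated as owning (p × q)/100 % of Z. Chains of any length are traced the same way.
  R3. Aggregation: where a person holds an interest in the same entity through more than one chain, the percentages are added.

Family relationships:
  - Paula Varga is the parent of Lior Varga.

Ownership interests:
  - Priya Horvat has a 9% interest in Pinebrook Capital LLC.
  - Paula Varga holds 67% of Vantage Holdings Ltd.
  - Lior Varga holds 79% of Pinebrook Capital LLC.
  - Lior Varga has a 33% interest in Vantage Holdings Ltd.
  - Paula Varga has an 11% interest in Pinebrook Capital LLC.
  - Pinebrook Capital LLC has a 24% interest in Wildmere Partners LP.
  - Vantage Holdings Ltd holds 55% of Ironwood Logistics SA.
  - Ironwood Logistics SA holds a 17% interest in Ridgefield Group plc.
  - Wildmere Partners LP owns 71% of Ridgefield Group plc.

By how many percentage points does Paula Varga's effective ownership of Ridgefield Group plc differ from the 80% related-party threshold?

55.314

By parent–child attribution (R1), Paula Varga is treated as also owning Lior Varga's interest in Pinebrook Capital LLC, giving 11% + 79% = 90%.
By parent–child attribution (R1), Paula Varga is treated as also owning Lior Varga's interest in Vantage Holdings Ltd, giving 67% + 33% = 100%.
Chain via Pinebrook Capital LLC → Wildmere Partners LP (R2): 90% × 24% × 71% = 15.336% of Ridgefield Group plc.
Chain via Vantage Holdings Ltd → Ironwood Logistics SA (R2): 100% × 55% × 17% = 9.35% of Ridgefield Group plc.
Aggregating (R3): 15.336% + 9.35% = 24.686%.
24.686% falls short of the 80% threshold by 55.314 percentage points.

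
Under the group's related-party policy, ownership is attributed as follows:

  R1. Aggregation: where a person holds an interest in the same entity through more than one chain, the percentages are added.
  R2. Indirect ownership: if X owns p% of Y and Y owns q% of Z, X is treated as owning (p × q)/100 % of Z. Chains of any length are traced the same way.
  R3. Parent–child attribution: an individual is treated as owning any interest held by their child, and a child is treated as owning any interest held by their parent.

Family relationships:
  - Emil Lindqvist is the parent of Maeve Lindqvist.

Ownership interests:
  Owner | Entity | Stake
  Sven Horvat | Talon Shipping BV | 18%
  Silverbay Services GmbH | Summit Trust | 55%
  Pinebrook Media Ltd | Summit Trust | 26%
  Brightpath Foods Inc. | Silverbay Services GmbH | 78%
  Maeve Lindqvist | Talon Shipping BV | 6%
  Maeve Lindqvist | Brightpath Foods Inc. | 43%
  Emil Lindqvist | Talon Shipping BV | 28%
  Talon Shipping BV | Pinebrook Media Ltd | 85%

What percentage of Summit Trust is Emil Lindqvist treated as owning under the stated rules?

By parent–child attribution (R3), Emil Lindqvist is treated as also owning Maeve Lindqvist's interest in Talon Shipping BV, giving 28% + 6% = 34%.
By parent–child attribution (R3), Emil Lindqvist is treated as owning Maeve Lindqvist's 43% interest in Brightpath Foods Inc.
Chain via Talon Shipping BV → Pinebrook Media Ltd (R2): 34% × 85% × 26% = 7.514% of Summit Trust.
Chain via Brightpath Foods Inc. → Silverbay Services GmbH (R2): 43% × 78% × 55% = 18.447% of Summit Trust.
Aggregating (R1): 7.514% + 18.447% = 25.961%.

25.961%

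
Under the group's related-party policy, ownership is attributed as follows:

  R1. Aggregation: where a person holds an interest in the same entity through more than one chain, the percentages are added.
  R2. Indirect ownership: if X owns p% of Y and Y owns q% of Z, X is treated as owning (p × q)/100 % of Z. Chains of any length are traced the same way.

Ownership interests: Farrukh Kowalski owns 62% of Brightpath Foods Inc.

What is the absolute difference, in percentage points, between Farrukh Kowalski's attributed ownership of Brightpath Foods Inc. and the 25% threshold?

Direct interest in Brightpath Foods Inc: 62%.
62% exceeds the 25% threshold by 37 percentage points.

37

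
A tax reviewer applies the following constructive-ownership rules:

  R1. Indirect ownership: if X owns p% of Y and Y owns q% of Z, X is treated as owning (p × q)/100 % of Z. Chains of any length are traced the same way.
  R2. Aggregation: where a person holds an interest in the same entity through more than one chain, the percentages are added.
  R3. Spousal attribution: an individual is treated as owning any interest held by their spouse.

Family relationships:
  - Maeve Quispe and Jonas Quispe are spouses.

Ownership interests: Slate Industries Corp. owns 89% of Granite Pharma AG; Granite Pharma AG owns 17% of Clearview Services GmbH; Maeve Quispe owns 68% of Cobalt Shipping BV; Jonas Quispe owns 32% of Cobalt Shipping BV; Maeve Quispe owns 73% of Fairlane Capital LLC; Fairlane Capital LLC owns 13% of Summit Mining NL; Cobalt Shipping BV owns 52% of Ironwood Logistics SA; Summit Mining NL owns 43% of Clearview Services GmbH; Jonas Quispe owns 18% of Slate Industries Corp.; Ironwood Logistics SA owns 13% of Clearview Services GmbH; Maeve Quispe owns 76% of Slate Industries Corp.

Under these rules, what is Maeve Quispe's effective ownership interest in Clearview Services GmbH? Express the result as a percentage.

By spousal attribution (R3), Maeve Quispe is treated as also owning Jonas Quispe's interest in Cobalt Shipping BV, giving 68% + 32% = 100%.
By spousal attribution (R3), Maeve Quispe is treated as also owning Jonas Quispe's interest in Slate Industries Corp, giving 76% + 18% = 94%.
Chain via Fairlane Capital LLC → Summit Mining NL (R1): 73% × 13% × 43% = 4.0807% of Clearview Services GmbH.
Chain via Cobalt Shipping BV → Ironwood Logistics SA (R1): 100% × 52% × 13% = 6.76% of Clearview Services GmbH.
Chain via Slate Industries Corp. → Granite Pharma AG (R1): 94% × 89% × 17% = 14.2222% of Clearview Services GmbH.
Aggregating (R2): 4.0807% + 6.76% + 14.2222% = 25.0629%.

25.0629%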